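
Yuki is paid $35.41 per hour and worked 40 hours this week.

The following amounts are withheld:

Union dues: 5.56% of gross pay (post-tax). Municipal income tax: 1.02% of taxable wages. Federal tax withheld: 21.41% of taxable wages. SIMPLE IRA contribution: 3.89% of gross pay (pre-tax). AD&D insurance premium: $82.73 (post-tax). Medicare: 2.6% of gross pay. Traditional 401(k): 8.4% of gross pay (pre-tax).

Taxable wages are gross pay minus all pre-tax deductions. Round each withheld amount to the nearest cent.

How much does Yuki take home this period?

$765.36

Gross pay: 40 × $35.41 = $1,416.40
Traditional 401(k): $1,416.40 × 0.084 = $118.98
SIMPLE IRA contribution: $1,416.40 × 0.0389 = $55.10
Pre-tax total = $118.98 + $55.10 = $174.08
Taxable wages = $1,416.40 − $174.08 = $1,242.32
Federal tax withheld: $1,242.32 × 0.2141 = $265.98
Municipal income tax: $1,242.32 × 0.0102 = $12.67
Medicare: $1,416.40 × 0.026 = $36.83
AD&D insurance premium: $82.73
Union dues: $1,416.40 × 0.0556 = $78.75
Total deductions = $118.98 + $55.10 + $265.98 + $12.67 + $36.83 + $82.73 + $78.75 = $651.04
Net pay = $1,416.40 − $651.04 = $765.36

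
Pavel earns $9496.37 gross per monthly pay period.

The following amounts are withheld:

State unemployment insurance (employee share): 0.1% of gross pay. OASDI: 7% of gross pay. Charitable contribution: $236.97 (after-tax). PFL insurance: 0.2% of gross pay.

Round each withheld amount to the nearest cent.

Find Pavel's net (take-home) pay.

$8566.16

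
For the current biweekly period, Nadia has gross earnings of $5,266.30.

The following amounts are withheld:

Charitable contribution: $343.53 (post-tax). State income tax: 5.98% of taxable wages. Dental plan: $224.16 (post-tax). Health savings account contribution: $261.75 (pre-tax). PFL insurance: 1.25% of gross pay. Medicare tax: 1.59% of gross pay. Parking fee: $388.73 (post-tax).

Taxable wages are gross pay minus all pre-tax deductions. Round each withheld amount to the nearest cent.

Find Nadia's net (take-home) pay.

Health savings account contribution: $261.75
Taxable wages = $5,266.30 − $261.75 = $5,004.55
State income tax: $5,004.55 × 0.0598 = $299.27
PFL insurance: $5,266.30 × 0.0125 = $65.83
Medicare tax: $5,266.30 × 0.0159 = $83.73
Dental plan: $224.16
Parking fee: $388.73
Charitable contribution: $343.53
Total deductions = $261.75 + $299.27 + $65.83 + $83.73 + $224.16 + $388.73 + $343.53 = $1,667.00
Net pay = $5,266.30 − $1,667.00 = $3,599.30

$3,599.30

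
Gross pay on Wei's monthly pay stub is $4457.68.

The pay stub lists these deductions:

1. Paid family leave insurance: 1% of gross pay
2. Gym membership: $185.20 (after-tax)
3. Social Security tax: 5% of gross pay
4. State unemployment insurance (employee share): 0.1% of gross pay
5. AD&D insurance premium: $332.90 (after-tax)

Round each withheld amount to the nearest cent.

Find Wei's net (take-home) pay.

$3667.66

State unemployment insurance (employee share): $4457.68 × 0.001 = $4.46
Paid family leave insurance: $4457.68 × 0.01 = $44.58
Social Security tax: $4457.68 × 0.05 = $222.88
Gym membership: $185.20
AD&D insurance premium: $332.90
Total deductions = $4.46 + $44.58 + $222.88 + $185.20 + $332.90 = $790.02
Net pay = $4457.68 − $790.02 = $3667.66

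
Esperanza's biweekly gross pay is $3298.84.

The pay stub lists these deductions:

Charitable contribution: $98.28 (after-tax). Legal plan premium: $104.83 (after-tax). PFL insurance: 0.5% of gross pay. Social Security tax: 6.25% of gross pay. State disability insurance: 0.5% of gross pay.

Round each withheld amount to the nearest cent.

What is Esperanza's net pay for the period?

$2856.57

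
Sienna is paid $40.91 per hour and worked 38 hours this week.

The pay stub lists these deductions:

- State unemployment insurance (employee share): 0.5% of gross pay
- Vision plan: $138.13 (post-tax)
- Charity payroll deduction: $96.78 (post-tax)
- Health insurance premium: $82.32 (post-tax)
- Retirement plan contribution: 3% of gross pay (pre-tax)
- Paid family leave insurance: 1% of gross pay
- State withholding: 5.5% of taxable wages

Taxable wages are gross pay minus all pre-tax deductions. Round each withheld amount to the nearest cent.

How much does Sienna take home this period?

Gross pay: 38 × $40.91 = $1,554.58
Retirement plan contribution: $1,554.58 × 0.03 = $46.64
Taxable wages = $1,554.58 − $46.64 = $1,507.94
State withholding: $1,507.94 × 0.055 = $82.94
State unemployment insurance (employee share): $1,554.58 × 0.005 = $7.77
Paid family leave insurance: $1,554.58 × 0.01 = $15.55
Charity payroll deduction: $96.78
Vision plan: $138.13
Health insurance premium: $82.32
Total deductions = $46.64 + $82.94 + $7.77 + $15.55 + $96.78 + $138.13 + $82.32 = $470.13
Net pay = $1,554.58 − $470.13 = $1,084.45

$1,084.45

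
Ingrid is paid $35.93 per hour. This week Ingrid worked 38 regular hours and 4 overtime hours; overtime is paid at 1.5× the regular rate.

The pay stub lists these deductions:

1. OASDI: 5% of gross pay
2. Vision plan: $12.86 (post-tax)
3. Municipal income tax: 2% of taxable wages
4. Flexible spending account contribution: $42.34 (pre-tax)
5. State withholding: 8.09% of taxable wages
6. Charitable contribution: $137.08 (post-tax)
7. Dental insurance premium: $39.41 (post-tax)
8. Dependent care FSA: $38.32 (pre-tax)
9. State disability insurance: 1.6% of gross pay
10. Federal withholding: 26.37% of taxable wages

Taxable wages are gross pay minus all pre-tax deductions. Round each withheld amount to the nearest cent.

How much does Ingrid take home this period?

Regular pay: 38 × $35.93 = $1,365.34
Overtime pay: 4 × $35.93 × 1.5 = $215.58
Gross pay = $1,365.34 + $215.58 = $1,580.92
Flexible spending account contribution: $42.34
Dependent care FSA: $38.32
Pre-tax total = $42.34 + $38.32 = $80.66
Taxable wages = $1,580.92 − $80.66 = $1,500.26
State withholding: $1,500.26 × 0.0809 = $121.37
Municipal income tax: $1,500.26 × 0.02 = $30.01
Federal withholding: $1,500.26 × 0.2637 = $395.62
OASDI: $1,580.92 × 0.05 = $79.05
State disability insurance: $1,580.92 × 0.016 = $25.29
Dental insurance premium: $39.41
Vision plan: $12.86
Charitable contribution: $137.08
Total deductions = $42.34 + $38.32 + $121.37 + $30.01 + $395.62 + $79.05 + $25.29 + $39.41 + $12.86 + $137.08 = $921.35
Net pay = $1,580.92 − $921.35 = $659.57

$659.57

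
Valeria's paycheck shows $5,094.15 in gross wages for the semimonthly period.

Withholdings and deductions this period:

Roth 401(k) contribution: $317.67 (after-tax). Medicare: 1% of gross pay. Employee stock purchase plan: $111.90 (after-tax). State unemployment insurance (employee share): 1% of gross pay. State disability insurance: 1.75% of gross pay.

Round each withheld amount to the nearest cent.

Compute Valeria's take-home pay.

$4,473.55

State disability insurance: $5,094.15 × 0.0175 = $89.15
State unemployment insurance (employee share): $5,094.15 × 0.01 = $50.94
Medicare: $5,094.15 × 0.01 = $50.94
Employee stock purchase plan: $111.90
Roth 401(k) contribution: $317.67
Total deductions = $89.15 + $50.94 + $50.94 + $111.90 + $317.67 = $620.60
Net pay = $5,094.15 − $620.60 = $4,473.55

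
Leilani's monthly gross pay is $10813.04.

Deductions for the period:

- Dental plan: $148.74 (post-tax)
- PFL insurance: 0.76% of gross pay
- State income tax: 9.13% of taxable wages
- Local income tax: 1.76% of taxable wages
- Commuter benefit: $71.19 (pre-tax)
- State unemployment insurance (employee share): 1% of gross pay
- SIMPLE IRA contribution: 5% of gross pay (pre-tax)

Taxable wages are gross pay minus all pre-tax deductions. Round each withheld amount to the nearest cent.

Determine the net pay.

$8751.24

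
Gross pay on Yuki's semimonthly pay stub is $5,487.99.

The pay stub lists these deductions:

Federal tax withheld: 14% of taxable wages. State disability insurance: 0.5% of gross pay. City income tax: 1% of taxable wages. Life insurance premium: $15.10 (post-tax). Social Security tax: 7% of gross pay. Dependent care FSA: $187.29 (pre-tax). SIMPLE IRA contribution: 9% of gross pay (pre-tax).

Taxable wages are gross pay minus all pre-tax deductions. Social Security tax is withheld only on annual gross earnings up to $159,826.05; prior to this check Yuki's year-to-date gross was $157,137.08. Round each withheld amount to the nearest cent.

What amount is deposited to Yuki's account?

$3,854.99

Dependent care FSA: $187.29
SIMPLE IRA contribution: $5,487.99 × 0.09 = $493.92
Pre-tax total = $187.29 + $493.92 = $681.21
Taxable wages = $5,487.99 − $681.21 = $4,806.78
Federal tax withheld: $4,806.78 × 0.14 = $672.95
City income tax: $4,806.78 × 0.01 = $48.07
Social Security tax: only $159,826.05 − $157,137.08 = $2,688.97 of this check is subject → $2,688.97 × 0.07 = $188.23
State disability insurance: $5,487.99 × 0.005 = $27.44
Life insurance premium: $15.10
Total deductions = $187.29 + $493.92 + $672.95 + $48.07 + $188.23 + $27.44 + $15.10 = $1,633.00
Net pay = $5,487.99 − $1,633.00 = $3,854.99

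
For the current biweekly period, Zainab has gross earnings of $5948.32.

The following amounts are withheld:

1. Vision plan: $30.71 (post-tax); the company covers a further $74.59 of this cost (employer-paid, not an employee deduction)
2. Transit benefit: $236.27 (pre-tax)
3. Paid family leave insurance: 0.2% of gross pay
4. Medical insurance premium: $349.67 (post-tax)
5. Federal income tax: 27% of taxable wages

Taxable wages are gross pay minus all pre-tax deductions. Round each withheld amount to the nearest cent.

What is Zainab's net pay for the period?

Transit benefit: $236.27
Taxable wages = $5948.32 − $236.27 = $5712.05
Federal income tax: $5712.05 × 0.27 = $1542.25
Paid family leave insurance: $5948.32 × 0.002 = $11.90
Vision plan: $30.71
Medical insurance premium: $349.67
(Employer's $74.59 toward vision plan is not withheld from the employee.)
Total deductions = $236.27 + $1542.25 + $11.90 + $30.71 + $349.67 = $2170.80
Net pay = $5948.32 − $2170.80 = $3777.52

$3777.52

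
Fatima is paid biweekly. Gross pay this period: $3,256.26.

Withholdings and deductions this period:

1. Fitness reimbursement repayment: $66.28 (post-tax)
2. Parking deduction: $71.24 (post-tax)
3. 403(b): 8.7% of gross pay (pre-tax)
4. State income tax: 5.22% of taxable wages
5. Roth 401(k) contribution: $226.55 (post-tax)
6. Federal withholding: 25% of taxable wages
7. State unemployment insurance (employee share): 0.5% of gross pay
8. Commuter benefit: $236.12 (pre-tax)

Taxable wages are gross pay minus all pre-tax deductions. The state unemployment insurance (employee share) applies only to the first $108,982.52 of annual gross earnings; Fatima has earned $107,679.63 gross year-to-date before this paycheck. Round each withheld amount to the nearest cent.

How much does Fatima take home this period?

403(b): $3,256.26 × 0.087 = $283.29
Commuter benefit: $236.12
Pre-tax total = $283.29 + $236.12 = $519.41
Taxable wages = $3,256.26 − $519.41 = $2,736.85
Federal withholding: $2,736.85 × 0.25 = $684.21
State income tax: $2,736.85 × 0.0522 = $142.86
State unemployment insurance (employee share): only $108,982.52 − $107,679.63 = $1,302.89 of this check is subject → $1,302.89 × 0.005 = $6.51
Fitness reimbursement repayment: $66.28
Parking deduction: $71.24
Roth 401(k) contribution: $226.55
Total deductions = $283.29 + $236.12 + $684.21 + $142.86 + $6.51 + $66.28 + $71.24 + $226.55 = $1,717.06
Net pay = $3,256.26 − $1,717.06 = $1,539.20

$1,539.20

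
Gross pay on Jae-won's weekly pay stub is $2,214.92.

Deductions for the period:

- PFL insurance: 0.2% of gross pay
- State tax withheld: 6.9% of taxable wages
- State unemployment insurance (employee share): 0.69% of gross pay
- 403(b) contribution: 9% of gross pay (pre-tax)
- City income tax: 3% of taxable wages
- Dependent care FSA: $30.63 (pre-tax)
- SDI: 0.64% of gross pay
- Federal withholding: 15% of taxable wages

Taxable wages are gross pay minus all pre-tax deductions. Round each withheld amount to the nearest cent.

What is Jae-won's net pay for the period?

$1,456.81

Dependent care FSA: $30.63
403(b) contribution: $2,214.92 × 0.09 = $199.34
Pre-tax total = $30.63 + $199.34 = $229.97
Taxable wages = $2,214.92 − $229.97 = $1,984.95
City income tax: $1,984.95 × 0.03 = $59.55
State tax withheld: $1,984.95 × 0.069 = $136.96
Federal withholding: $1,984.95 × 0.15 = $297.74
SDI: $2,214.92 × 0.0064 = $14.18
State unemployment insurance (employee share): $2,214.92 × 0.0069 = $15.28
PFL insurance: $2,214.92 × 0.002 = $4.43
Total deductions = $30.63 + $199.34 + $59.55 + $136.96 + $297.74 + $14.18 + $15.28 + $4.43 = $758.11
Net pay = $2,214.92 − $758.11 = $1,456.81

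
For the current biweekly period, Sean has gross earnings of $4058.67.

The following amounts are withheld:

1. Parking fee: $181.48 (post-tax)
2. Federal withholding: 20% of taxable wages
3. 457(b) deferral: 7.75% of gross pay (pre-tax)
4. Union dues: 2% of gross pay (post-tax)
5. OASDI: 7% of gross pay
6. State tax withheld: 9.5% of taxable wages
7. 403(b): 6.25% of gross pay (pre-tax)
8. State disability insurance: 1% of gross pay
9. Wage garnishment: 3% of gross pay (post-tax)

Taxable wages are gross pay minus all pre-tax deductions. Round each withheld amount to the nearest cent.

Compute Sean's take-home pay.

457(b) deferral: $4058.67 × 0.0775 = $314.55
403(b): $4058.67 × 0.0625 = $253.67
Pre-tax total = $314.55 + $253.67 = $568.22
Taxable wages = $4058.67 − $568.22 = $3490.45
State tax withheld: $3490.45 × 0.095 = $331.59
Federal withholding: $3490.45 × 0.2 = $698.09
OASDI: $4058.67 × 0.07 = $284.11
State disability insurance: $4058.67 × 0.01 = $40.59
Parking fee: $181.48
Wage garnishment: $4058.67 × 0.03 = $121.76
Union dues: $4058.67 × 0.02 = $81.17
Total deductions = $314.55 + $253.67 + $331.59 + $698.09 + $284.11 + $40.59 + $181.48 + $121.76 + $81.17 = $2307.01
Net pay = $4058.67 − $2307.01 = $1751.66

$1751.66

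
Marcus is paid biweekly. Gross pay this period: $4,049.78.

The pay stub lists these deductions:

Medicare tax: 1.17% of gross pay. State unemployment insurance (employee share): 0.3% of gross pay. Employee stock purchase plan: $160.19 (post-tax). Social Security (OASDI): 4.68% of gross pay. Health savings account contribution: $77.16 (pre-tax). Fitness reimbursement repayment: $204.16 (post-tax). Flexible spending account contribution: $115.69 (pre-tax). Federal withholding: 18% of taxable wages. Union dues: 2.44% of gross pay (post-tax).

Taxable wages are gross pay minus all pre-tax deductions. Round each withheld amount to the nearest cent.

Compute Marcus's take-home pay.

$2,450.46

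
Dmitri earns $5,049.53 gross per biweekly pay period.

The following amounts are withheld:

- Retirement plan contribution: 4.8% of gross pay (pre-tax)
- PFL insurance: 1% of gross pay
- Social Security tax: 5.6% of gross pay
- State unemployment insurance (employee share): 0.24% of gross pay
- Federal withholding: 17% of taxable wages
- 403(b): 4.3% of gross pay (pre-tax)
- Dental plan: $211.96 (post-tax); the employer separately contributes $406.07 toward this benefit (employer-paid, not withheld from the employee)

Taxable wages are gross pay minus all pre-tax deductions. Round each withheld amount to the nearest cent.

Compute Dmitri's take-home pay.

$3,252.37

Retirement plan contribution: $5,049.53 × 0.048 = $242.38
403(b): $5,049.53 × 0.043 = $217.13
Pre-tax total = $242.38 + $217.13 = $459.51
Taxable wages = $5,049.53 − $459.51 = $4,590.02
Federal withholding: $4,590.02 × 0.17 = $780.30
Social Security tax: $5,049.53 × 0.056 = $282.77
PFL insurance: $5,049.53 × 0.01 = $50.50
State unemployment insurance (employee share): $5,049.53 × 0.0024 = $12.12
Dental plan: $211.96
(Employer's $406.07 toward dental plan is not withheld from the employee.)
Total deductions = $242.38 + $217.13 + $780.30 + $282.77 + $50.50 + $12.12 + $211.96 = $1,797.16
Net pay = $5,049.53 − $1,797.16 = $3,252.37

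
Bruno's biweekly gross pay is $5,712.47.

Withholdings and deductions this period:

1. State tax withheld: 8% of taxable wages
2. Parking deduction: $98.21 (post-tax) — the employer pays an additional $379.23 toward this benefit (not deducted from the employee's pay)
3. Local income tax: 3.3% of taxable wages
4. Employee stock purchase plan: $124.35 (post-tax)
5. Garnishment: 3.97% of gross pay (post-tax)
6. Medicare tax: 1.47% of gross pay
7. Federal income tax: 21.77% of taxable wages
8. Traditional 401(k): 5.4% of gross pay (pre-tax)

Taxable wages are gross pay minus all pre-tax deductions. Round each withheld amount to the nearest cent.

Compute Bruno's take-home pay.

Traditional 401(k): $5,712.47 × 0.054 = $308.47
Taxable wages = $5,712.47 − $308.47 = $5,404.00
Local income tax: $5,404.00 × 0.033 = $178.33
State tax withheld: $5,404.00 × 0.08 = $432.32
Federal income tax: $5,404.00 × 0.2177 = $1,176.45
Medicare tax: $5,712.47 × 0.0147 = $83.97
Employee stock purchase plan: $124.35
Garnishment: $5,712.47 × 0.0397 = $226.79
Parking deduction: $98.21
(Employer's $379.23 toward parking deduction is not withheld from the employee.)
Total deductions = $308.47 + $178.33 + $432.32 + $1,176.45 + $83.97 + $124.35 + $226.79 + $98.21 = $2,628.89
Net pay = $5,712.47 − $2,628.89 = $3,083.58

$3,083.58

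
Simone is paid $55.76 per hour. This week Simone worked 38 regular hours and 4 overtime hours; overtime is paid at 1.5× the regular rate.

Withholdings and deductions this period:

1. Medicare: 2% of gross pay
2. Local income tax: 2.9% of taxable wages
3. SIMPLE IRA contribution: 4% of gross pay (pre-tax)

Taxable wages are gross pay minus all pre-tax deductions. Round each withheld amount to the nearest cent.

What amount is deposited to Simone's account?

$2237.93

Regular pay: 38 × $55.76 = $2118.88
Overtime pay: 4 × $55.76 × 1.5 = $334.56
Gross pay = $2118.88 + $334.56 = $2453.44
SIMPLE IRA contribution: $2453.44 × 0.04 = $98.14
Taxable wages = $2453.44 − $98.14 = $2355.30
Local income tax: $2355.30 × 0.029 = $68.30
Medicare: $2453.44 × 0.02 = $49.07
Total deductions = $98.14 + $68.30 + $49.07 = $215.51
Net pay = $2453.44 − $215.51 = $2237.93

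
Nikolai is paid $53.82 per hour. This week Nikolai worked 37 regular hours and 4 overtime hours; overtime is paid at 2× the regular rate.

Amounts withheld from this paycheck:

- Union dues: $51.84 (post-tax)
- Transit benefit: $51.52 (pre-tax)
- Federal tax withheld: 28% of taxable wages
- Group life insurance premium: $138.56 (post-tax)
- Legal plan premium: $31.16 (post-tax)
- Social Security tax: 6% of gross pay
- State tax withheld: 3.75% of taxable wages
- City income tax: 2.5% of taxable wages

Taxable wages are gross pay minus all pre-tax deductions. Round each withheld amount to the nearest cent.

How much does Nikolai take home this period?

$1,191.65

Regular pay: 37 × $53.82 = $1,991.34
Overtime pay: 4 × $53.82 × 2 = $430.56
Gross pay = $1,991.34 + $430.56 = $2,421.90
Transit benefit: $51.52
Taxable wages = $2,421.90 − $51.52 = $2,370.38
City income tax: $2,370.38 × 0.025 = $59.26
State tax withheld: $2,370.38 × 0.0375 = $88.89
Federal tax withheld: $2,370.38 × 0.28 = $663.71
Social Security tax: $2,421.90 × 0.06 = $145.31
Union dues: $51.84
Group life insurance premium: $138.56
Legal plan premium: $31.16
Total deductions = $51.52 + $59.26 + $88.89 + $663.71 + $145.31 + $51.84 + $138.56 + $31.16 = $1,230.25
Net pay = $2,421.90 − $1,230.25 = $1,191.65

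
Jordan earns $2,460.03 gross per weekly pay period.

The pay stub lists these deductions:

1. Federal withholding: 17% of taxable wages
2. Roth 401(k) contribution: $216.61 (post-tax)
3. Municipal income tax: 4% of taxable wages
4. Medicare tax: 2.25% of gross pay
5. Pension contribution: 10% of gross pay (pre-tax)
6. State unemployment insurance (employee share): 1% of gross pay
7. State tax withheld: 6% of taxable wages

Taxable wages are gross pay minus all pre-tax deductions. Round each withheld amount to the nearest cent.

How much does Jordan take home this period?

$1,319.68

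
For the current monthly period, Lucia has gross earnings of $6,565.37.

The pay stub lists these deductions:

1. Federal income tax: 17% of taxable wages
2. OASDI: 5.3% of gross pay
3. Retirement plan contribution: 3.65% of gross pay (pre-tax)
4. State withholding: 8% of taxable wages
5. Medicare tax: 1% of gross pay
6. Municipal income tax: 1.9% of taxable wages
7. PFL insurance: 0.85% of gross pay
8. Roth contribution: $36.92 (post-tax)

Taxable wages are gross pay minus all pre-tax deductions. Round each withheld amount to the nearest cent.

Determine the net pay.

Retirement plan contribution: $6,565.37 × 0.0365 = $239.64
Taxable wages = $6,565.37 − $239.64 = $6,325.73
Municipal income tax: $6,325.73 × 0.019 = $120.19
State withholding: $6,325.73 × 0.08 = $506.06
Federal income tax: $6,325.73 × 0.17 = $1,075.37
PFL insurance: $6,565.37 × 0.0085 = $55.81
OASDI: $6,565.37 × 0.053 = $347.96
Medicare tax: $6,565.37 × 0.01 = $65.65
Roth contribution: $36.92
Total deductions = $239.64 + $120.19 + $506.06 + $1,075.37 + $55.81 + $347.96 + $65.65 + $36.92 = $2,447.60
Net pay = $6,565.37 − $2,447.60 = $4,117.77

$4,117.77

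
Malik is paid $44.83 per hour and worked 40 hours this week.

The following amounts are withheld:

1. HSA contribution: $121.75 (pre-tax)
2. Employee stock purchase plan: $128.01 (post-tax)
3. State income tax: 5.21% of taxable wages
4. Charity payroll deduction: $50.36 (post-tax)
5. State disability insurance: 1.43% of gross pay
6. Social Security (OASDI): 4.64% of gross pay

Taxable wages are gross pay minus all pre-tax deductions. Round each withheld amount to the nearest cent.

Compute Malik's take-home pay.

Gross pay: 40 × $44.83 = $1,793.20
HSA contribution: $121.75
Taxable wages = $1,793.20 − $121.75 = $1,671.45
State income tax: $1,671.45 × 0.0521 = $87.08
State disability insurance: $1,793.20 × 0.0143 = $25.64
Social Security (OASDI): $1,793.20 × 0.0464 = $83.20
Charity payroll deduction: $50.36
Employee stock purchase plan: $128.01
Total deductions = $121.75 + $87.08 + $25.64 + $83.20 + $50.36 + $128.01 = $496.04
Net pay = $1,793.20 − $496.04 = $1,297.16

$1,297.16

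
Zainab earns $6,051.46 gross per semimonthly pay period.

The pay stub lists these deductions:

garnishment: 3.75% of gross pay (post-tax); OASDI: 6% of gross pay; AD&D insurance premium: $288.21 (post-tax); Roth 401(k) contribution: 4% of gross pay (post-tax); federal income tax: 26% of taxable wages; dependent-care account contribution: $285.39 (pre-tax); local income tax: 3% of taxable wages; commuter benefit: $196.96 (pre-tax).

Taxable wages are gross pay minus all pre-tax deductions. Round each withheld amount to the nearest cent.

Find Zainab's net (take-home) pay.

$2,833.78

Commuter benefit: $196.96
Dependent-care account contribution: $285.39
Pre-tax total = $196.96 + $285.39 = $482.35
Taxable wages = $6,051.46 − $482.35 = $5,569.11
Local income tax: $5,569.11 × 0.03 = $167.07
Federal income tax: $5,569.11 × 0.26 = $1,447.97
OASDI: $6,051.46 × 0.06 = $363.09
Roth 401(k) contribution: $6,051.46 × 0.04 = $242.06
AD&D insurance premium: $288.21
Garnishment: $6,051.46 × 0.0375 = $226.93
Total deductions = $196.96 + $285.39 + $167.07 + $1,447.97 + $363.09 + $242.06 + $288.21 + $226.93 = $3,217.68
Net pay = $6,051.46 − $3,217.68 = $2,833.78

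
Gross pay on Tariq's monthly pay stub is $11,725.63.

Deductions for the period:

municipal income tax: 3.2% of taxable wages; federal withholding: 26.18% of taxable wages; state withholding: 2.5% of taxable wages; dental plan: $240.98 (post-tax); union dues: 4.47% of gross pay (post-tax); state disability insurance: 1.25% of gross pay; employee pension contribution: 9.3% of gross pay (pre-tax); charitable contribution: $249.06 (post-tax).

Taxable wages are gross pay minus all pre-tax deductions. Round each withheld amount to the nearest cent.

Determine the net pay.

$6,083.92

Employee pension contribution: $11,725.63 × 0.093 = $1,090.48
Taxable wages = $11,725.63 − $1,090.48 = $10,635.15
State withholding: $10,635.15 × 0.025 = $265.88
Federal withholding: $10,635.15 × 0.2618 = $2,784.28
Municipal income tax: $10,635.15 × 0.032 = $340.32
State disability insurance: $11,725.63 × 0.0125 = $146.57
Union dues: $11,725.63 × 0.0447 = $524.14
Dental plan: $240.98
Charitable contribution: $249.06
Total deductions = $1,090.48 + $265.88 + $2,784.28 + $340.32 + $146.57 + $524.14 + $240.98 + $249.06 = $5,641.71
Net pay = $11,725.63 − $5,641.71 = $6,083.92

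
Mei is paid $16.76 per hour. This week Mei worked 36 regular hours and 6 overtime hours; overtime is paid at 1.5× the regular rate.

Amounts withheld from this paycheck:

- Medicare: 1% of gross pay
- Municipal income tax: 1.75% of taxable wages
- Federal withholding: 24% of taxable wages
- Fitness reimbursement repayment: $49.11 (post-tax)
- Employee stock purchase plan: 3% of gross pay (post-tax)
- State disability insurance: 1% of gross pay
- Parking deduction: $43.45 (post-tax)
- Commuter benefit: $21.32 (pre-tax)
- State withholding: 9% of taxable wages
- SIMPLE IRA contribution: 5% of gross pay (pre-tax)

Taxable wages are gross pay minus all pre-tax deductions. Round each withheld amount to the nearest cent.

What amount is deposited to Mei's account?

Regular pay: 36 × $16.76 = $603.36
Overtime pay: 6 × $16.76 × 1.5 = $150.84
Gross pay = $603.36 + $150.84 = $754.20
SIMPLE IRA contribution: $754.20 × 0.05 = $37.71
Commuter benefit: $21.32
Pre-tax total = $37.71 + $21.32 = $59.03
Taxable wages = $754.20 − $59.03 = $695.17
Federal withholding: $695.17 × 0.24 = $166.84
Municipal income tax: $695.17 × 0.0175 = $12.17
State withholding: $695.17 × 0.09 = $62.57
State disability insurance: $754.20 × 0.01 = $7.54
Medicare: $754.20 × 0.01 = $7.54
Employee stock purchase plan: $754.20 × 0.03 = $22.63
Parking deduction: $43.45
Fitness reimbursement repayment: $49.11
Total deductions = $37.71 + $21.32 + $166.84 + $12.17 + $62.57 + $7.54 + $7.54 + $22.63 + $43.45 + $49.11 = $430.88
Net pay = $754.20 − $430.88 = $323.32

$323.32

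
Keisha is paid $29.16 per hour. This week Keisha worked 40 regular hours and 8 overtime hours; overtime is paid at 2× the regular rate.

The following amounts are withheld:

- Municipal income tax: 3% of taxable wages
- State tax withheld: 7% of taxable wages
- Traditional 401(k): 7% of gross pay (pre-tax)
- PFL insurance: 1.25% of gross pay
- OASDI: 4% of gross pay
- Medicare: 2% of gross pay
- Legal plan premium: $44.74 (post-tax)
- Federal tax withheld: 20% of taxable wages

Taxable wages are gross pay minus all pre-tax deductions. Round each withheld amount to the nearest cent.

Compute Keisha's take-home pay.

$899.92

Regular pay: 40 × $29.16 = $1,166.40
Overtime pay: 8 × $29.16 × 2 = $466.56
Gross pay = $1,166.40 + $466.56 = $1,632.96
Traditional 401(k): $1,632.96 × 0.07 = $114.31
Taxable wages = $1,632.96 − $114.31 = $1,518.65
Municipal income tax: $1,518.65 × 0.03 = $45.56
Federal tax withheld: $1,518.65 × 0.2 = $303.73
State tax withheld: $1,518.65 × 0.07 = $106.31
OASDI: $1,632.96 × 0.04 = $65.32
PFL insurance: $1,632.96 × 0.0125 = $20.41
Medicare: $1,632.96 × 0.02 = $32.66
Legal plan premium: $44.74
Total deductions = $114.31 + $45.56 + $303.73 + $106.31 + $65.32 + $20.41 + $32.66 + $44.74 = $733.04
Net pay = $1,632.96 − $733.04 = $899.92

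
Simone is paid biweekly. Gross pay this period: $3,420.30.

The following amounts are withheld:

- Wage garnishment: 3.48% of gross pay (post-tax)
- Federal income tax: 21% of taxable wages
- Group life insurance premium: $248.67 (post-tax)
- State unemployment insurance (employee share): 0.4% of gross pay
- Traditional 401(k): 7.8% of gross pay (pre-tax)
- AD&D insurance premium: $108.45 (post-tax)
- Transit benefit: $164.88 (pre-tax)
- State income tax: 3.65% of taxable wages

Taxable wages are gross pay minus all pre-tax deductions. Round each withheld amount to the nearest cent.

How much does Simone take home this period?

$1,762.11

Traditional 401(k): $3,420.30 × 0.078 = $266.78
Transit benefit: $164.88
Pre-tax total = $266.78 + $164.88 = $431.66
Taxable wages = $3,420.30 − $431.66 = $2,988.64
Federal income tax: $2,988.64 × 0.21 = $627.61
State income tax: $2,988.64 × 0.0365 = $109.09
State unemployment insurance (employee share): $3,420.30 × 0.004 = $13.68
Group life insurance premium: $248.67
Wage garnishment: $3,420.30 × 0.0348 = $119.03
AD&D insurance premium: $108.45
Total deductions = $266.78 + $164.88 + $627.61 + $109.09 + $13.68 + $248.67 + $119.03 + $108.45 = $1,658.19
Net pay = $3,420.30 − $1,658.19 = $1,762.11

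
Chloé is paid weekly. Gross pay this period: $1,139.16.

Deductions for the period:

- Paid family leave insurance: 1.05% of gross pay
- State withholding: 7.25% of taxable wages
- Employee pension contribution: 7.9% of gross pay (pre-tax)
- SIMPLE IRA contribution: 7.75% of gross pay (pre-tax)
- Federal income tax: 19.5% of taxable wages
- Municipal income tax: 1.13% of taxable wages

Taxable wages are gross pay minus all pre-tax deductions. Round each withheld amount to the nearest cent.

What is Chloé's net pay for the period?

Employee pension contribution: $1,139.16 × 0.079 = $89.99
SIMPLE IRA contribution: $1,139.16 × 0.0775 = $88.28
Pre-tax total = $89.99 + $88.28 = $178.27
Taxable wages = $1,139.16 − $178.27 = $960.89
Municipal income tax: $960.89 × 0.0113 = $10.86
State withholding: $960.89 × 0.0725 = $69.66
Federal income tax: $960.89 × 0.195 = $187.37
Paid family leave insurance: $1,139.16 × 0.0105 = $11.96
Total deductions = $89.99 + $88.28 + $10.86 + $69.66 + $187.37 + $11.96 = $458.12
Net pay = $1,139.16 − $458.12 = $681.04

$681.04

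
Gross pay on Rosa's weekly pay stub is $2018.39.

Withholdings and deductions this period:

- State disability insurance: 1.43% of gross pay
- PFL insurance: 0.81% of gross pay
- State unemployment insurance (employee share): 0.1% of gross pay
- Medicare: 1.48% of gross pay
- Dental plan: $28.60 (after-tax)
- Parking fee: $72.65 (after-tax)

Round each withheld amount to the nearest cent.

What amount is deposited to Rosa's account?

$1840.04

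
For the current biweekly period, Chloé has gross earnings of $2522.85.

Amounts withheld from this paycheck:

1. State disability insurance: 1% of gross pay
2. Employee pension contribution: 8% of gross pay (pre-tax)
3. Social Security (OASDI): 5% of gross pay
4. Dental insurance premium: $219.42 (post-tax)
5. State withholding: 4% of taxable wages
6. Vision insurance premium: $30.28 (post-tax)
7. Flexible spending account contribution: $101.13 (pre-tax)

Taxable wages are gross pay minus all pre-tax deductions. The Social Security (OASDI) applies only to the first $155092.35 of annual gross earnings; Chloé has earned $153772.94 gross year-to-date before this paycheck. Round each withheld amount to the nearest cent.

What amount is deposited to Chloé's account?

$1790.19

Flexible spending account contribution: $101.13
Employee pension contribution: $2522.85 × 0.08 = $201.83
Pre-tax total = $101.13 + $201.83 = $302.96
Taxable wages = $2522.85 − $302.96 = $2219.89
State withholding: $2219.89 × 0.04 = $88.80
Social Security (OASDI): only $155092.35 − $153772.94 = $1319.41 of this check is subject → $1319.41 × 0.05 = $65.97
State disability insurance: $2522.85 × 0.01 = $25.23
Dental insurance premium: $219.42
Vision insurance premium: $30.28
Total deductions = $101.13 + $201.83 + $88.80 + $65.97 + $25.23 + $219.42 + $30.28 = $732.66
Net pay = $2522.85 − $732.66 = $1790.19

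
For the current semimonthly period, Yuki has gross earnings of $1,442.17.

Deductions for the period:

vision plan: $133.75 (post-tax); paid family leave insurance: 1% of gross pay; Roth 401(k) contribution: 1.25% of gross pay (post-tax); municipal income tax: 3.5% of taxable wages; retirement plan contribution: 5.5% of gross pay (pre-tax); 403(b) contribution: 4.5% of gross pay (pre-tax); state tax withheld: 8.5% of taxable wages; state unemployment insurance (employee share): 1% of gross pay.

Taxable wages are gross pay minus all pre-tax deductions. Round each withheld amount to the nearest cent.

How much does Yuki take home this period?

$961.57

403(b) contribution: $1,442.17 × 0.045 = $64.90
Retirement plan contribution: $1,442.17 × 0.055 = $79.32
Pre-tax total = $64.90 + $79.32 = $144.22
Taxable wages = $1,442.17 − $144.22 = $1,297.95
State tax withheld: $1,297.95 × 0.085 = $110.33
Municipal income tax: $1,297.95 × 0.035 = $45.43
Paid family leave insurance: $1,442.17 × 0.01 = $14.42
State unemployment insurance (employee share): $1,442.17 × 0.01 = $14.42
Roth 401(k) contribution: $1,442.17 × 0.0125 = $18.03
Vision plan: $133.75
Total deductions = $64.90 + $79.32 + $110.33 + $45.43 + $14.42 + $14.42 + $18.03 + $133.75 = $480.60
Net pay = $1,442.17 − $480.60 = $961.57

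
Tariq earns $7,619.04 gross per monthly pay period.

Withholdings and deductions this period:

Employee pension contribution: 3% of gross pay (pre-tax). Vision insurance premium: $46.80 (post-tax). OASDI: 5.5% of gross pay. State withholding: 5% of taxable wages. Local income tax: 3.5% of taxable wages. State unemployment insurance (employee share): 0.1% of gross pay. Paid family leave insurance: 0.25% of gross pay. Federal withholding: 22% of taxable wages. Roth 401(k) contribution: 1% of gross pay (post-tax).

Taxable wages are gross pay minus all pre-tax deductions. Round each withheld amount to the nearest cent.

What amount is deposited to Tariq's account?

$4,567.67

Employee pension contribution: $7,619.04 × 0.03 = $228.57
Taxable wages = $7,619.04 − $228.57 = $7,390.47
State withholding: $7,390.47 × 0.05 = $369.52
Local income tax: $7,390.47 × 0.035 = $258.67
Federal withholding: $7,390.47 × 0.22 = $1,625.90
OASDI: $7,619.04 × 0.055 = $419.05
State unemployment insurance (employee share): $7,619.04 × 0.001 = $7.62
Paid family leave insurance: $7,619.04 × 0.0025 = $19.05
Vision insurance premium: $46.80
Roth 401(k) contribution: $7,619.04 × 0.01 = $76.19
Total deductions = $228.57 + $369.52 + $258.67 + $1,625.90 + $419.05 + $7.62 + $19.05 + $46.80 + $76.19 = $3,051.37
Net pay = $7,619.04 − $3,051.37 = $4,567.67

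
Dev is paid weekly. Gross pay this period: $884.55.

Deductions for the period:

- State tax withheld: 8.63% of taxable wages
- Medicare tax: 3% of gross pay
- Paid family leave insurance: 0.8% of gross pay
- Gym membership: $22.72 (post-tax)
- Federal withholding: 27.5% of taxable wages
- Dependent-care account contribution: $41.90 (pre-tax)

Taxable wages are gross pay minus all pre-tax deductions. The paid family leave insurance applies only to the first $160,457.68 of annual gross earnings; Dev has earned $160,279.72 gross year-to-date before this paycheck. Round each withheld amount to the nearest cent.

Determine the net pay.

$487.52

Dependent-care account contribution: $41.90
Taxable wages = $884.55 − $41.90 = $842.65
Federal withholding: $842.65 × 0.275 = $231.73
State tax withheld: $842.65 × 0.0863 = $72.72
Paid family leave insurance: only $160,457.68 − $160,279.72 = $177.96 of this check is subject → $177.96 × 0.008 = $1.42
Medicare tax: $884.55 × 0.03 = $26.54
Gym membership: $22.72
Total deductions = $41.90 + $231.73 + $72.72 + $1.42 + $26.54 + $22.72 = $397.03
Net pay = $884.55 − $397.03 = $487.52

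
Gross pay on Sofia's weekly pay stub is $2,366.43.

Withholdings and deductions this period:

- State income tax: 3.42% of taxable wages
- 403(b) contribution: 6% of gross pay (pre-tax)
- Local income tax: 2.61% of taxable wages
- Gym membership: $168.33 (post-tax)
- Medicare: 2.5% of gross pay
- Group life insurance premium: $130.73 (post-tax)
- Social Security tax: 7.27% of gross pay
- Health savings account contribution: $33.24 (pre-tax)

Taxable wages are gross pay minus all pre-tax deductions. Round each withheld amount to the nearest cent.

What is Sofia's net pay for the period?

$1,528.81

403(b) contribution: $2,366.43 × 0.06 = $141.99
Health savings account contribution: $33.24
Pre-tax total = $141.99 + $33.24 = $175.23
Taxable wages = $2,366.43 − $175.23 = $2,191.20
Local income tax: $2,191.20 × 0.0261 = $57.19
State income tax: $2,191.20 × 0.0342 = $74.94
Social Security tax: $2,366.43 × 0.0727 = $172.04
Medicare: $2,366.43 × 0.025 = $59.16
Group life insurance premium: $130.73
Gym membership: $168.33
Total deductions = $141.99 + $33.24 + $57.19 + $74.94 + $172.04 + $59.16 + $130.73 + $168.33 = $837.62
Net pay = $2,366.43 − $837.62 = $1,528.81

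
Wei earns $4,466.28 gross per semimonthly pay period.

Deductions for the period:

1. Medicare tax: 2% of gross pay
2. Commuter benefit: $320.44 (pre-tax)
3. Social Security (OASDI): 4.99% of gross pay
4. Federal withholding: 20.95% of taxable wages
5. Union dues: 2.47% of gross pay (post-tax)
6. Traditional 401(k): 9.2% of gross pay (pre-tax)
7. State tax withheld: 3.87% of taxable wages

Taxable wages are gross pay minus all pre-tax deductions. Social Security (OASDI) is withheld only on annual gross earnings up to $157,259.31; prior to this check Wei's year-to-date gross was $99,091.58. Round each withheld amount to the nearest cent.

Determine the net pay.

$2,385.41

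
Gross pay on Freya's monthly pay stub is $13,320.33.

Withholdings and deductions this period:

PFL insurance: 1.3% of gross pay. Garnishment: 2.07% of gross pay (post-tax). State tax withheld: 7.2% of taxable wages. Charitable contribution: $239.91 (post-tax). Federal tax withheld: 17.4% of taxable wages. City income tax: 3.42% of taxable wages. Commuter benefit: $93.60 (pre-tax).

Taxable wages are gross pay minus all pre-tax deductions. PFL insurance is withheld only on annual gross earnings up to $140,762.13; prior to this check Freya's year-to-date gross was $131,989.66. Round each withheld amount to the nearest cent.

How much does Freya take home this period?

$8,890.93

Commuter benefit: $93.60
Taxable wages = $13,320.33 − $93.60 = $13,226.73
Federal tax withheld: $13,226.73 × 0.174 = $2,301.45
City income tax: $13,226.73 × 0.0342 = $452.35
State tax withheld: $13,226.73 × 0.072 = $952.32
PFL insurance: only $140,762.13 − $131,989.66 = $8,772.47 of this check is subject → $8,772.47 × 0.013 = $114.04
Garnishment: $13,320.33 × 0.0207 = $275.73
Charitable contribution: $239.91
Total deductions = $93.60 + $2,301.45 + $452.35 + $952.32 + $114.04 + $275.73 + $239.91 = $4,429.40
Net pay = $13,320.33 − $4,429.40 = $8,890.93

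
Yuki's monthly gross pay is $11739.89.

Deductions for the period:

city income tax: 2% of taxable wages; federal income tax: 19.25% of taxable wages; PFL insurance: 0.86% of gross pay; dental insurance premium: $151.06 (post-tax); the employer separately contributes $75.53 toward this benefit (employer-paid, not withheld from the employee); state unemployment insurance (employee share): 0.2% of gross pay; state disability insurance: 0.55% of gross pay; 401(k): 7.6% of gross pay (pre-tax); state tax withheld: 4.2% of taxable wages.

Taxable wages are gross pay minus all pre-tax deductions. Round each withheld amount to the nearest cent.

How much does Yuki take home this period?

401(k): $11739.89 × 0.076 = $892.23
Taxable wages = $11739.89 − $892.23 = $10847.66
State tax withheld: $10847.66 × 0.042 = $455.60
City income tax: $10847.66 × 0.02 = $216.95
Federal income tax: $10847.66 × 0.1925 = $2088.17
State disability insurance: $11739.89 × 0.0055 = $64.57
State unemployment insurance (employee share): $11739.89 × 0.002 = $23.48
PFL insurance: $11739.89 × 0.0086 = $100.96
Dental insurance premium: $151.06
(Employer's $75.53 toward dental insurance premium is not withheld from the employee.)
Total deductions = $892.23 + $455.60 + $216.95 + $2088.17 + $64.57 + $23.48 + $100.96 + $151.06 = $3993.02
Net pay = $11739.89 − $3993.02 = $7746.87

$7746.87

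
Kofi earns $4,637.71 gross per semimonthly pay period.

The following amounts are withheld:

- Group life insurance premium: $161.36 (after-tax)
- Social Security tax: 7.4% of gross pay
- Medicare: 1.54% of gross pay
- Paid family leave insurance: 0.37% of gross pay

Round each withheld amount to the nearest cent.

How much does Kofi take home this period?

$4,044.58

Medicare: $4,637.71 × 0.0154 = $71.42
Paid family leave insurance: $4,637.71 × 0.0037 = $17.16
Social Security tax: $4,637.71 × 0.074 = $343.19
Group life insurance premium: $161.36
Total deductions = $71.42 + $17.16 + $343.19 + $161.36 = $593.13
Net pay = $4,637.71 − $593.13 = $4,044.58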